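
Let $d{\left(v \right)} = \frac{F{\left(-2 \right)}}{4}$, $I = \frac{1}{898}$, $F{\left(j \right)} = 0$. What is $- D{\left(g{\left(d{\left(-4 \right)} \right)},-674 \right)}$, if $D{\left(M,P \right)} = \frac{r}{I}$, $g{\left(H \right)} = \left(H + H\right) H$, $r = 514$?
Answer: $-461572$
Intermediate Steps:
$I = \frac{1}{898} \approx 0.0011136$
$d{\left(v \right)} = 0$ ($d{\left(v \right)} = \frac{0}{4} = 0 \cdot \frac{1}{4} = 0$)
$g{\left(H \right)} = 2 H^{2}$ ($g{\left(H \right)} = 2 H H = 2 H^{2}$)
$D{\left(M,P \right)} = 461572$ ($D{\left(M,P \right)} = 514 \frac{1}{\frac{1}{898}} = 514 \cdot 898 = 461572$)
$- D{\left(g{\left(d{\left(-4 \right)} \right)},-674 \right)} = \left(-1\right) 461572 = -461572$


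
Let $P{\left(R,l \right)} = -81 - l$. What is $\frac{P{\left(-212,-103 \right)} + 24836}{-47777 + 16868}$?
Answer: $- \frac{8286}{10303} \approx -0.80423$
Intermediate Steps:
$\frac{P{\left(-212,-103 \right)} + 24836}{-47777 + 16868} = \frac{\left(-81 - -103\right) + 24836}{-47777 + 16868} = \frac{\left(-81 + 103\right) + 24836}{-30909} = \left(22 + 24836\right) \left(- \frac{1}{30909}\right) = 24858 \left(- \frac{1}{30909}\right) = - \frac{8286}{10303}$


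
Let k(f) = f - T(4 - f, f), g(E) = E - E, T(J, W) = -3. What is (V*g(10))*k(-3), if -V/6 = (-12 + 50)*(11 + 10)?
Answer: 0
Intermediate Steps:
g(E) = 0
V = -4788 (V = -6*(-12 + 50)*(11 + 10) = -228*21 = -6*798 = -4788)
k(f) = 3 + f (k(f) = f - 1*(-3) = f + 3 = 3 + f)
(V*g(10))*k(-3) = (-4788*0)*(3 - 3) = 0*0 = 0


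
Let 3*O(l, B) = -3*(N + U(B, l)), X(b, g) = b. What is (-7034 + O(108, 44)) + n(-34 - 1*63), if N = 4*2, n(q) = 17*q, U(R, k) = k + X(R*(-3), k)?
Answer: -8667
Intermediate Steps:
U(R, k) = k - 3*R (U(R, k) = k + R*(-3) = k - 3*R)
N = 8
O(l, B) = -8 - l + 3*B (O(l, B) = (-3*(8 + (l - 3*B)))/3 = (-3*(8 + l - 3*B))/3 = (-24 - 3*l + 9*B)/3 = -8 - l + 3*B)
(-7034 + O(108, 44)) + n(-34 - 1*63) = (-7034 + (-8 - 1*108 + 3*44)) + 17*(-34 - 1*63) = (-7034 + (-8 - 108 + 132)) + 17*(-34 - 63) = (-7034 + 16) + 17*(-97) = -7018 - 1649 = -8667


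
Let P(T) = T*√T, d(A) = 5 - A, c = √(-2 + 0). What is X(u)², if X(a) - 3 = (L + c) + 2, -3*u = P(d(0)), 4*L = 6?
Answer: 161/4 + 13*I*√2 ≈ 40.25 + 18.385*I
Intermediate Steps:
c = I*√2 (c = √(-2) = I*√2 ≈ 1.4142*I)
L = 3/2 (L = (¼)*6 = 3/2 ≈ 1.5000)
P(T) = T^(3/2)
u = -5*√5/3 (u = -(5 - 1*0)^(3/2)/3 = -(5 + 0)^(3/2)/3 = -5*√5/3 ≈ -3.7268)
X(a) = 13/2 + I*√2 (X(a) = 3 + ((3/2 + I*√2) + 2) = 3 + (7/2 + I*√2) = 13/2 + I*√2)
X(u)² = (13/2 + I*√2)²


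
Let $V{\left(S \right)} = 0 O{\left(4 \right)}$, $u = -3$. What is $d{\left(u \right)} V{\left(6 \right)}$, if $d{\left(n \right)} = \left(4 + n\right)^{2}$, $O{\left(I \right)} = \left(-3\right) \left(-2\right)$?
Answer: $0$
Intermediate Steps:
$O{\left(I \right)} = 6$
$V{\left(S \right)} = 0$ ($V{\left(S \right)} = 0 \cdot 6 = 0$)
$d{\left(u \right)} V{\left(6 \right)} = \left(4 - 3\right)^{2} \cdot 0 = 1^{2} \cdot 0 = 1 \cdot 0 = 0$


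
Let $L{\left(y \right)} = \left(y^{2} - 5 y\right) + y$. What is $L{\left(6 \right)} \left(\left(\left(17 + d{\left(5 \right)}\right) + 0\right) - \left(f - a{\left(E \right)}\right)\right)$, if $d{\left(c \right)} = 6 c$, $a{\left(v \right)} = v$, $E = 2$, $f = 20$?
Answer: $348$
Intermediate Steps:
$L{\left(y \right)} = y^{2} - 4 y$
$L{\left(6 \right)} \left(\left(\left(17 + d{\left(5 \right)}\right) + 0\right) - \left(f - a{\left(E \right)}\right)\right) = 6 \left(-4 + 6\right) \left(\left(\left(17 + 6 \cdot 5\right) + 0\right) + \left(2 - 20\right)\right) = 6 \cdot 2 \left(\left(\left(17 + 30\right) + 0\right) + \left(2 - 20\right)\right) = 12 \left(\left(47 + 0\right) - 18\right) = 12 \left(47 - 18\right) = 12 \cdot 29 = 348$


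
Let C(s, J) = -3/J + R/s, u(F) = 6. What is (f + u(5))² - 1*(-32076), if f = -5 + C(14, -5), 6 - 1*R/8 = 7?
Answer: 39294396/1225 ≈ 32077.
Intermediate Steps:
R = -8 (R = 48 - 8*7 = 48 - 56 = -8)
C(s, J) = -8/s - 3/J (C(s, J) = -3/J - 8/s = -8/s - 3/J)
f = -174/35 (f = -5 + (-8/14 - 3/(-5)) = -5 + (-8*1/14 - 3*(-⅕)) = -5 + (-4/7 + ⅗) = -5 + 1/35 = -174/35 ≈ -4.9714)
(f + u(5))² - 1*(-32076) = (-174/35 + 6)² - 1*(-32076) = (36/35)² + 32076 = 1296/1225 + 32076 = 39294396/1225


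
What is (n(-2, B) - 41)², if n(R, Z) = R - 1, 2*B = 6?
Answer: 1936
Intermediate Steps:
B = 3 (B = (½)*6 = 3)
n(R, Z) = -1 + R
(n(-2, B) - 41)² = ((-1 - 2) - 41)² = (-3 - 41)² = (-44)² = 1936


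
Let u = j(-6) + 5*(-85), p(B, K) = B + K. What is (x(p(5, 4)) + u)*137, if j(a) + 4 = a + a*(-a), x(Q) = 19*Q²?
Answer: 146316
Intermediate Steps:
j(a) = -4 + a - a² (j(a) = -4 + (a + a*(-a)) = -4 + (a - a²) = -4 + a - a²)
u = -471 (u = (-4 - 6 - 1*(-6)²) + 5*(-85) = (-4 - 6 - 1*36) - 425 = (-4 - 6 - 36) - 425 = -46 - 425 = -471)
(x(p(5, 4)) + u)*137 = (19*(5 + 4)² - 471)*137 = (19*9² - 471)*137 = (19*81 - 471)*137 = (1539 - 471)*137 = 1068*137 = 146316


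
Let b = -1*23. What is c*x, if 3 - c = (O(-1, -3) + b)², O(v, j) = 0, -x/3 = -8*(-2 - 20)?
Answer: 277728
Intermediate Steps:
x = -528 (x = -(-24)*(-2 - 20) = -(-24)*(-22) = -3*176 = -528)
b = -23
c = -526 (c = 3 - (0 - 23)² = 3 - 1*(-23)² = 3 - 1*529 = 3 - 529 = -526)
c*x = -526*(-528) = 277728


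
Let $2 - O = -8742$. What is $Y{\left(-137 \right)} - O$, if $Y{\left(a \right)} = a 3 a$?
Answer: $47563$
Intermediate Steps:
$O = 8744$ ($O = 2 - -8742 = 2 + 8742 = 8744$)
$Y{\left(a \right)} = 3 a^{2}$
$Y{\left(-137 \right)} - O = 3 \left(-137\right)^{2} - 8744 = 3 \cdot 18769 - 8744 = 56307 - 8744 = 47563$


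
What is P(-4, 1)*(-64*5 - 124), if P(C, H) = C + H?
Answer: 1332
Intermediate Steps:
P(-4, 1)*(-64*5 - 124) = (-4 + 1)*(-64*5 - 124) = -3*(-320 - 124) = -3*(-444) = 1332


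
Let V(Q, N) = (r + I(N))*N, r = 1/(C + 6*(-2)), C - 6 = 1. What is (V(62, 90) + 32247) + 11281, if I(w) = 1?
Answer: 43600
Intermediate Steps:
C = 7 (C = 6 + 1 = 7)
r = -⅕ (r = 1/(7 + 6*(-2)) = 1/(7 - 12) = 1/(-5) = -⅕ ≈ -0.20000)
V(Q, N) = 4*N/5 (V(Q, N) = (-⅕ + 1)*N = 4*N/5)
(V(62, 90) + 32247) + 11281 = ((⅘)*90 + 32247) + 11281 = (72 + 32247) + 11281 = 32319 + 11281 = 43600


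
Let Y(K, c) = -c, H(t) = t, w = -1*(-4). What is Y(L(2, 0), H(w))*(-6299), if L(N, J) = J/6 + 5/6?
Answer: 25196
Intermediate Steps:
w = 4
L(N, J) = 5/6 + J/6 (L(N, J) = J*(1/6) + 5*(1/6) = J/6 + 5/6 = 5/6 + J/6)
Y(L(2, 0), H(w))*(-6299) = -1*4*(-6299) = -4*(-6299) = 25196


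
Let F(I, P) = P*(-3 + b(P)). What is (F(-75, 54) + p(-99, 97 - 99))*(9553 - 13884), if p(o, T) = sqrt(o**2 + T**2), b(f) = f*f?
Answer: -681274962 - 4331*sqrt(9805) ≈ -6.8170e+8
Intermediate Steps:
b(f) = f**2
p(o, T) = sqrt(T**2 + o**2)
F(I, P) = P*(-3 + P**2)
(F(-75, 54) + p(-99, 97 - 99))*(9553 - 13884) = (54*(-3 + 54**2) + sqrt((97 - 99)**2 + (-99)**2))*(9553 - 13884) = (54*(-3 + 2916) + sqrt((-2)**2 + 9801))*(-4331) = (54*2913 + sqrt(4 + 9801))*(-4331) = (157302 + sqrt(9805))*(-4331) = -681274962 - 4331*sqrt(9805)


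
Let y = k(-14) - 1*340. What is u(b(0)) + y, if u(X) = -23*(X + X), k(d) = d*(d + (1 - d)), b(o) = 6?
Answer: -630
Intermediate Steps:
k(d) = d (k(d) = d*1 = d)
u(X) = -46*X
y = -354 (y = -14 - 1*340 = -14 - 340 = -354)
u(b(0)) + y = -46*6 - 354 = -276 - 354 = -630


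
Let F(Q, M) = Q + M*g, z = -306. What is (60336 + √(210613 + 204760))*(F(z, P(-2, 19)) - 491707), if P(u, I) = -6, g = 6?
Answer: -29688268464 - 24110401*√173 ≈ -3.0005e+10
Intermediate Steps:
F(Q, M) = Q + 6*M (F(Q, M) = Q + M*6 = Q + 6*M)
(60336 + √(210613 + 204760))*(F(z, P(-2, 19)) - 491707) = (60336 + √(210613 + 204760))*((-306 + 6*(-6)) - 491707) = (60336 + √415373)*((-306 - 36) - 491707) = (60336 + 49*√173)*(-342 - 491707) = (60336 + 49*√173)*(-492049) = -29688268464 - 24110401*√173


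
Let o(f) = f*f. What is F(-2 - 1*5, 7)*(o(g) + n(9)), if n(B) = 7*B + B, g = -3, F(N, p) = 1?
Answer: 81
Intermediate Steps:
o(f) = f**2
n(B) = 8*B
F(-2 - 1*5, 7)*(o(g) + n(9)) = 1*((-3)**2 + 8*9) = 1*(9 + 72) = 1*81 = 81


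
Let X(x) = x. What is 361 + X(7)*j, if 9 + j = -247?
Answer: -1431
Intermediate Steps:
j = -256 (j = -9 - 247 = -256)
361 + X(7)*j = 361 + 7*(-256) = 361 - 1792 = -1431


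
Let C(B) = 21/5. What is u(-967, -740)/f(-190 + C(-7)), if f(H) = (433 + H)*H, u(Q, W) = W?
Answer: 4625/287061 ≈ 0.016112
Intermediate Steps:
C(B) = 21/5 (C(B) = 21*(⅕) = 21/5)
f(H) = H*(433 + H)
u(-967, -740)/f(-190 + C(-7)) = -740*1/((-190 + 21/5)*(433 + (-190 + 21/5))) = -740*(-5/(929*(433 - 929/5))) = -740/((-929/5*1236/5)) = -740/(-1148244/25) = -740*(-25/1148244) = 4625/287061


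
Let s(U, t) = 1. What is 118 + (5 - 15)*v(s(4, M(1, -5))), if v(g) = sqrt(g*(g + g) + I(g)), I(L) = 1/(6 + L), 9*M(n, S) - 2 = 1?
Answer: 118 - 10*sqrt(105)/7 ≈ 103.36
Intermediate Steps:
M(n, S) = 1/3 (M(n, S) = 2/9 + (1/9)*1 = 2/9 + 1/9 = 1/3)
v(g) = sqrt(1/(6 + g) + 2*g**2) (v(g) = sqrt(g*(g + g) + 1/(6 + g)) = sqrt(g*(2*g) + 1/(6 + g)) = sqrt(2*g**2 + 1/(6 + g)) = sqrt(1/(6 + g) + 2*g**2))
118 + (5 - 15)*v(s(4, M(1, -5))) = 118 + (5 - 15)*sqrt((1 + 2*1**2*(6 + 1))/(6 + 1)) = 118 - 10*sqrt(7)*sqrt(1 + 2*1*7)/7 = 118 - 10*sqrt(7)*sqrt(1 + 14)/7 = 118 - 10*sqrt(105)/7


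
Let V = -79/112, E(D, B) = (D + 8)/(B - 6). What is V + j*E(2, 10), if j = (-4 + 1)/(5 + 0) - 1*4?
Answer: -1367/112 ≈ -12.205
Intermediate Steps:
E(D, B) = (8 + D)/(-6 + B)
j = -23/5 (j = -3/5 - 4 = -3*⅕ - 4 = -⅗ - 4 = -23/5 ≈ -4.6000)
V = -79/112 (V = -79*1/112 = -79/112 ≈ -0.70536)
V + j*E(2, 10) = -79/112 - 23*(8 + 2)/(5*(-6 + 10)) = -79/112 - 23*10/(5*4) = -79/112 - 23*10/20 = -79/112 - 23/5*5/2 = -79/112 - 23/2 = -1367/112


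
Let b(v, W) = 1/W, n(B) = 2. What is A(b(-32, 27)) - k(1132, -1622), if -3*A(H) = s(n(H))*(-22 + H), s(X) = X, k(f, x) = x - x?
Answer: 1186/81 ≈ 14.642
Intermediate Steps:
k(f, x) = 0
A(H) = 44/3 - 2*H/3 (A(H) = -2*(-22 + H)/3 = -(-44 + 2*H)/3 = 44/3 - 2*H/3)
A(b(-32, 27)) - k(1132, -1622) = (44/3 - ⅔/27) - 1*0 = (44/3 - ⅔*1/27) + 0 = (44/3 - 2/81) + 0 = 1186/81 + 0 = 1186/81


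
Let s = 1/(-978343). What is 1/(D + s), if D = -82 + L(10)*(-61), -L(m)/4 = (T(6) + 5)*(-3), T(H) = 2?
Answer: -978343/5093253659 ≈ -0.00019209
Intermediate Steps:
s = -1/978343 ≈ -1.0221e-6
L(m) = 84 (L(m) = -4*(2 + 5)*(-3) = -28*(-3) = -4*(-21) = 84)
D = -5206 (D = -82 + 84*(-61) = -82 - 5124 = -5206)
1/(D + s) = 1/(-5206 - 1/978343) = 1/(-5093253659/978343) = -978343/5093253659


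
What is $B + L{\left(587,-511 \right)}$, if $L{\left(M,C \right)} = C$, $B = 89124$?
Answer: $88613$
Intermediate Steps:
$B + L{\left(587,-511 \right)} = 89124 - 511 = 88613$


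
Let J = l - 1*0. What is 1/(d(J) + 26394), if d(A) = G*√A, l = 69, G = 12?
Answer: 4399/116105550 - √69/58052775 ≈ 3.7745e-5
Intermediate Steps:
J = 69 (J = 69 - 1*0 = 69 + 0 = 69)
d(A) = 12*√A
1/(d(J) + 26394) = 1/(12*√69 + 26394) = 1/(26394 + 12*√69)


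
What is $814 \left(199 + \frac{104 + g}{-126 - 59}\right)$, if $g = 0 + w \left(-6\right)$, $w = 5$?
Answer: $\frac{808302}{5} \approx 1.6166 \cdot 10^{5}$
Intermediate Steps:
$g = -30$ ($g = 0 + 5 \left(-6\right) = 0 - 30 = -30$)
$814 \left(199 + \frac{104 + g}{-126 - 59}\right) = 814 \left(199 + \frac{104 - 30}{-126 - 59}\right) = 814 \left(199 + \frac{74}{-185}\right) = 814 \left(199 + 74 \left(- \frac{1}{185}\right)\right) = 814 \left(199 - \frac{2}{5}\right) = 814 \cdot \frac{993}{5} = \frac{808302}{5}$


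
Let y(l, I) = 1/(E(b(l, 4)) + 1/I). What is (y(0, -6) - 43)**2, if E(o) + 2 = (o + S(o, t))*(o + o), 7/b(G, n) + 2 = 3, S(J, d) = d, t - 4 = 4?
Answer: 2874568225/1555009 ≈ 1848.6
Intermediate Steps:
t = 8 (t = 4 + 4 = 8)
b(G, n) = 7 (b(G, n) = 7/(-2 + 3) = 7/1 = 7*1 = 7)
E(o) = -2 + 2*o*(8 + o) (E(o) = -2 + (o + 8)*(o + o) = -2 + (8 + o)*(2*o) = -2 + 2*o*(8 + o))
y(l, I) = 1/(208 + 1/I) (y(l, I) = 1/((-2 + 2*7**2 + 16*7) + 1/I) = 1/((-2 + 2*49 + 112) + 1/I) = 1/((-2 + 98 + 112) + 1/I) = 1/(208 + 1/I))
(y(0, -6) - 43)**2 = (-6/(1 + 208*(-6)) - 43)**2 = (-6/(1 - 1248) - 43)**2 = (-6/(-1247) - 43)**2 = (-6*(-1/1247) - 43)**2 = (6/1247 - 43)**2 = (-53615/1247)**2 = 2874568225/1555009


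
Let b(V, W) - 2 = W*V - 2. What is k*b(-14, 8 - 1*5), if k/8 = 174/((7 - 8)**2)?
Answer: -58464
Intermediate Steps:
b(V, W) = V*W (b(V, W) = 2 + (W*V - 2) = 2 + (V*W - 2) = 2 + (-2 + V*W) = V*W)
k = 1392 (k = 8*(174/((7 - 8)**2)) = 8*(174/((-1)**2)) = 8*(174/1) = 8*(174*1) = 8*174 = 1392)
k*b(-14, 8 - 1*5) = 1392*(-14*(8 - 1*5)) = 1392*(-14*(8 - 5)) = 1392*(-14*3) = 1392*(-42) = -58464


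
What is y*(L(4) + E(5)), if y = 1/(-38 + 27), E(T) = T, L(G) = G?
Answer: -9/11 ≈ -0.81818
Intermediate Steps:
y = -1/11 (y = 1/(-11) = -1/11 ≈ -0.090909)
y*(L(4) + E(5)) = -(4 + 5)/11 = -1/11*9 = -9/11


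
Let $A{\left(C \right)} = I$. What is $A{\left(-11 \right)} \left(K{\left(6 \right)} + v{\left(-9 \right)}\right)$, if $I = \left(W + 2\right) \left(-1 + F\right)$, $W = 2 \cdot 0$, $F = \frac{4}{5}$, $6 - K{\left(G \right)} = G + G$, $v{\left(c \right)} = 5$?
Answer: $\frac{2}{5} \approx 0.4$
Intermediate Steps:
$K{\left(G \right)} = 6 - 2 G$ ($K{\left(G \right)} = 6 - \left(G + G\right) = 6 - 2 G$)
$F = \frac{4}{5}$ ($F = 4 \cdot \frac{1}{5} = \frac{4}{5} \approx 0.8$)
$W = 0$
$I = - \frac{2}{5}$ ($I = \left(0 + 2\right) \left(-1 + \frac{4}{5}\right) = 2 \left(- \frac{1}{5}\right) = - \frac{2}{5} \approx -0.4$)
$A{\left(C \right)} = - \frac{2}{5}$
$A{\left(-11 \right)} \left(K{\left(6 \right)} + v{\left(-9 \right)}\right) = - \frac{2 \left(\left(6 - 12\right) + 5\right)}{5} = - \frac{2 \left(-6 + 5\right)}{5} = \left(- \frac{2}{5}\right) \left(-1\right) = \frac{2}{5}$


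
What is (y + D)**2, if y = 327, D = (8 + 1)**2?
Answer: 166464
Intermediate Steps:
D = 81 (D = 9**2 = 81)
(y + D)**2 = (327 + 81)**2 = 408**2 = 166464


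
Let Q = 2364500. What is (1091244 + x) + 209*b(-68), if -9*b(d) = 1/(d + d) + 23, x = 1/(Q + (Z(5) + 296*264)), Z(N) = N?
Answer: 3261007527841561/2989802376 ≈ 1.0907e+6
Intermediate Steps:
x = 1/2442649 (x = 1/(2364500 + (5 + 296*264)) = 1/(2364500 + (5 + 78144)) = 1/(2364500 + 78149) = 1/2442649 ≈ 4.0939e-7)
b(d) = -23/9 - 1/(18*d) (b(d) = -(1/(d + d) + 23)/9 = -(1/(2*d) + 23)/9 = -(23 + 1/(2*d))/9 = -23/9 - 1/(18*d))
(1091244 + x) + 209*b(-68) = (1091244 + 1/2442649) + 209*((1/18)*(-1 - 46*(-68))/(-68)) = 2665526065357/2442649 + 209*((1/18)*(-1/68)*(-1 + 3128)) = 2665526065357/2442649 + 209*((1/18)*(-1/68)*3127) = 2665526065357/2442649 + 209*(-3127/1224) = 2665526065357/2442649 - 653543/1224 = 3261007527841561/2989802376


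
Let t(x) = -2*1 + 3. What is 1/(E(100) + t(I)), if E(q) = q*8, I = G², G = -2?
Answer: 1/801 ≈ 0.0012484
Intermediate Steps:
I = 4 (I = (-2)² = 4)
t(x) = 1 (t(x) = -2 + 3 = 1)
E(q) = 8*q
1/(E(100) + t(I)) = 1/(8*100 + 1) = 1/(800 + 1) = 1/801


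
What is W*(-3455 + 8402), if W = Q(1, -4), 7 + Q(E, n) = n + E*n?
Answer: -74205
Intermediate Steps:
Q(E, n) = -7 + n + E*n (Q(E, n) = -7 + (n + E*n) = -7 + n + E*n)
W = -15 (W = -7 - 4 + 1*(-4) = -7 - 4 - 4 = -15)
W*(-3455 + 8402) = -15*(-3455 + 8402) = -15*4947 = -74205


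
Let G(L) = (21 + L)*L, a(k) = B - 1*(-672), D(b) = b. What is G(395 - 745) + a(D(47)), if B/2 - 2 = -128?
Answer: 115570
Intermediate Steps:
B = -252 (B = 4 + 2*(-128) = 4 - 256 = -252)
a(k) = 420 (a(k) = -252 - 1*(-672) = -252 + 672 = 420)
G(L) = L*(21 + L)
G(395 - 745) + a(D(47)) = (395 - 745)*(21 + (395 - 745)) + 420 = -350*(21 - 350) + 420 = -350*(-329) + 420 = 115150 + 420 = 115570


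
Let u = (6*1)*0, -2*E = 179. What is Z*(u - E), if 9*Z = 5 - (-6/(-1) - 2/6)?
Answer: -179/27 ≈ -6.6296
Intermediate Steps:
E = -179/2 (E = -½*179 = -179/2 ≈ -89.500)
u = 0 (u = 6*0 = 0)
Z = -2/27 (Z = (5 - (-6/(-1) - 2/6))/9 = (5 - (-6*(-1) - 2*⅙))/9 = (5 - (6 - ⅓))/9 = (5 - 1*17/3)/9 = (5 - 17/3)/9 = (⅑)*(-⅔) = -2/27 ≈ -0.074074)
Z*(u - E) = -2*(0 - 1*(-179/2))/27 = -2*(0 + 179/2)/27 = -2/27*179/2 = -179/27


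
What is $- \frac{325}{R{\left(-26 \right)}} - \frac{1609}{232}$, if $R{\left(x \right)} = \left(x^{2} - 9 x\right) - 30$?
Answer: $- \frac{37283}{5104} \approx -7.3047$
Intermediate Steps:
$R{\left(x \right)} = -30 + x^{2} - 9 x$
$- \frac{325}{R{\left(-26 \right)}} - \frac{1609}{232} = - \frac{325}{-30 + \left(-26\right)^{2} - -234} - \frac{1609}{232} = - \frac{325}{-30 + 676 + 234} - \frac{1609}{232} = - \frac{325}{880} - \frac{1609}{232} = \left(-325\right) \frac{1}{880} - \frac{1609}{232} = - \frac{65}{176} - \frac{1609}{232} = - \frac{37283}{5104}$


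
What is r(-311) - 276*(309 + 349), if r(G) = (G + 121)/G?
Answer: -56479898/311 ≈ -1.8161e+5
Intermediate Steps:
r(G) = (121 + G)/G
r(-311) - 276*(309 + 349) = (121 - 311)/(-311) - 276*(309 + 349) = -1/311*(-190) - 276*658 = 190/311 - 1*181608 = 190/311 - 181608 = -56479898/311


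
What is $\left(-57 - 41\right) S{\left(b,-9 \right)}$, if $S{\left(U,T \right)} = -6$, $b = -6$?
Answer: $588$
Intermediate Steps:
$\left(-57 - 41\right) S{\left(b,-9 \right)} = \left(-57 - 41\right) \left(-6\right) = \left(-98\right) \left(-6\right) = 588$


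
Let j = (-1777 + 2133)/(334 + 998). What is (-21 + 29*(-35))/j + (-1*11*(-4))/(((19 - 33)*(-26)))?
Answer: -31392929/8099 ≈ -3876.1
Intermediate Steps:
j = 89/333 (j = 356/1332 = 356*(1/1332) = 89/333 ≈ 0.26727)
(-21 + 29*(-35))/j + (-1*11*(-4))/(((19 - 33)*(-26))) = (-21 + 29*(-35))/(89/333) + (-1*11*(-4))/(((19 - 33)*(-26))) = (-21 - 1015)*(333/89) + (-11*(-4))/((-14*(-26))) = -1036*333/89 + 44/364 = -344988/89 + 44*(1/364) = -344988/89 + 11/91 = -31392929/8099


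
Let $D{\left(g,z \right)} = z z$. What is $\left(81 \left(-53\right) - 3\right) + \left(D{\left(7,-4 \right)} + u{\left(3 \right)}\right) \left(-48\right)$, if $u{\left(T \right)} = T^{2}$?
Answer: $-5496$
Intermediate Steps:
$D{\left(g,z \right)} = z^{2}$
$\left(81 \left(-53\right) - 3\right) + \left(D{\left(7,-4 \right)} + u{\left(3 \right)}\right) \left(-48\right) = \left(81 \left(-53\right) - 3\right) + \left(\left(-4\right)^{2} + 3^{2}\right) \left(-48\right) = \left(-4293 - 3\right) + \left(16 + 9\right) \left(-48\right) = -4296 + 25 \left(-48\right) = -4296 - 1200 = -5496$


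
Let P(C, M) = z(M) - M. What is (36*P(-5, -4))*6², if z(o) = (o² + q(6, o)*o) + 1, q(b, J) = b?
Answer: -3888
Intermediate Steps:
z(o) = 1 + o² + 6*o (z(o) = (o² + 6*o) + 1 = 1 + o² + 6*o)
P(C, M) = 1 + M² + 5*M (P(C, M) = (1 + M² + 6*M) - M = 1 + M² + 5*M)
(36*P(-5, -4))*6² = (36*(1 + (-4)² + 5*(-4)))*6² = (36*(1 + 16 - 20))*36 = (36*(-3))*36 = -108*36 = -3888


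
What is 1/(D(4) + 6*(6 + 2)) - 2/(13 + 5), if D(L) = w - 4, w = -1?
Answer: -34/387 ≈ -0.087855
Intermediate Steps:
D(L) = -5 (D(L) = -1 - 4 = -5)
1/(D(4) + 6*(6 + 2)) - 2/(13 + 5) = 1/(-5 + 6*(6 + 2)) - 2/(13 + 5) = 1/(-5 + 6*8) - 2/18 = 1/(-5 + 48) + (1/18)*(-2) = 1/43 - ⅑ = -34/387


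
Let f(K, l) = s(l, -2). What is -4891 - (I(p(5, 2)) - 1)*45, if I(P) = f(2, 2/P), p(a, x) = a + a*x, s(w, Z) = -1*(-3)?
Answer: -4981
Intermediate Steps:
s(w, Z) = 3
f(K, l) = 3
I(P) = 3
-4891 - (I(p(5, 2)) - 1)*45 = -4891 - (3 - 1)*45 = -4891 - 2*45 = -4891 - 1*90 = -4891 - 90 = -4981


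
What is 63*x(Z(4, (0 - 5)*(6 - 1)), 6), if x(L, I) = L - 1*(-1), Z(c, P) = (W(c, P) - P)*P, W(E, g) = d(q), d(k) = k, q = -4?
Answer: -33012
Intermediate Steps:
W(E, g) = -4
Z(c, P) = P*(-4 - P) (Z(c, P) = (-4 - P)*P = P*(-4 - P))
x(L, I) = 1 + L (x(L, I) = L + 1 = 1 + L)
63*x(Z(4, (0 - 5)*(6 - 1)), 6) = 63*(1 - (0 - 5)*(6 - 1)*(4 + (0 - 5)*(6 - 1))) = 63*(1 - (-5*5)*(4 - 5*5)) = 63*(1 - 1*(-25)*(4 - 25)) = 63*(1 - 1*(-25)*(-21)) = 63*(1 - 525) = 63*(-524) = -33012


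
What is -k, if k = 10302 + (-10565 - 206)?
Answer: 469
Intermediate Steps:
k = -469 (k = 10302 - 10771 = -469)
-k = -1*(-469) = 469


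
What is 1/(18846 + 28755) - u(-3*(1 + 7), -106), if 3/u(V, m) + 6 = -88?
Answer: 142897/4474494 ≈ 0.031936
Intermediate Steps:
u(V, m) = -3/94 (u(V, m) = 3/(-6 - 88) = 3/(-94) = 3*(-1/94) = -3/94)
1/(18846 + 28755) - u(-3*(1 + 7), -106) = 1/(18846 + 28755) - 1*(-3/94) = 1/47601 + 3/94 = 142897/4474494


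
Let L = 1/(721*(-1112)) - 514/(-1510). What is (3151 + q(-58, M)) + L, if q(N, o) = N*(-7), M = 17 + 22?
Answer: 2153339106829/605322760 ≈ 3557.3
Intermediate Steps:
L = 206049509/605322760 (L = (1/721)*(-1/1112) - 514*(-1/1510) = -1/801752 + 257/755 = 206049509/605322760 ≈ 0.34040)
M = 39
q(N, o) = -7*N
(3151 + q(-58, M)) + L = (3151 - 7*(-58)) + 206049509/605322760 = (3151 + 406) + 206049509/605322760 = 3557 + 206049509/605322760 = 2153339106829/605322760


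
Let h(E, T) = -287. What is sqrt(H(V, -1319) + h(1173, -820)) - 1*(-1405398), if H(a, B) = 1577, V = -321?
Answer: 1405398 + sqrt(1290) ≈ 1.4054e+6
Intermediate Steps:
sqrt(H(V, -1319) + h(1173, -820)) - 1*(-1405398) = sqrt(1577 - 287) - 1*(-1405398) = sqrt(1290) + 1405398 = 1405398 + sqrt(1290)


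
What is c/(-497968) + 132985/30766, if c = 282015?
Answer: 28772900495/7660241744 ≈ 3.7561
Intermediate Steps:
c/(-497968) + 132985/30766 = 282015/(-497968) + 132985/30766 = 282015*(-1/497968) + 132985*(1/30766) = -282015/497968 + 132985/30766 = 28772900495/7660241744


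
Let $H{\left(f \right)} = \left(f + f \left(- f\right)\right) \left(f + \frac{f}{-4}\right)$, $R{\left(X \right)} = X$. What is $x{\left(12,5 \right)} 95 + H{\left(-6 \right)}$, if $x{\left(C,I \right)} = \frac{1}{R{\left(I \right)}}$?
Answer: $208$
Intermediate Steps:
$x{\left(C,I \right)} = \frac{1}{I}$
$H{\left(f \right)} = \frac{3 f \left(f - f^{2}\right)}{4}$ ($H{\left(f \right)} = \left(f - f^{2}\right) \left(f + f \left(- \frac{1}{4}\right)\right) = \left(f - f^{2}\right) \left(f - \frac{f}{4}\right) = \left(f - f^{2}\right) \frac{3 f}{4} = \frac{3 f \left(f - f^{2}\right)}{4}$)
$x{\left(12,5 \right)} 95 + H{\left(-6 \right)} = \frac{1}{5} \cdot 95 + \frac{3 \left(-6\right)^{2} \left(1 - -6\right)}{4} = \frac{1}{5} \cdot 95 + \frac{3}{4} \cdot 36 \left(1 + 6\right) = 19 + \frac{3}{4} \cdot 36 \cdot 7 = 19 + 189 = 208$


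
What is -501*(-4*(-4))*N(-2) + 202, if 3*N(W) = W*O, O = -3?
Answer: -15830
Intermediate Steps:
N(W) = -W (N(W) = (W*(-3))/3 = (-3*W)/3 = -W)
-501*(-4*(-4))*N(-2) + 202 = -501*(-4*(-4))*(-1*(-2)) + 202 = -8016*2 + 202 = -501*32 + 202 = -16032 + 202 = -15830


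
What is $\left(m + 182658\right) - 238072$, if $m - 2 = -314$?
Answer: $-55726$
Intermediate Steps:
$m = -312$ ($m = 2 - 314 = -312$)
$\left(m + 182658\right) - 238072 = \left(-312 + 182658\right) - 238072 = 182346 - 238072 = -55726$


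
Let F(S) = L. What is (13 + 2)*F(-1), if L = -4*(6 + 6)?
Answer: -720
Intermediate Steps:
L = -48 (L = -4*12 = -48)
F(S) = -48
(13 + 2)*F(-1) = (13 + 2)*(-48) = 15*(-48) = -720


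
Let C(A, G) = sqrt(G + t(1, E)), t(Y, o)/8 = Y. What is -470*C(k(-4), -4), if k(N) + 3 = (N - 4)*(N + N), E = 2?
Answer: -940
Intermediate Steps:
t(Y, o) = 8*Y
k(N) = -3 + 2*N*(-4 + N) (k(N) = -3 + (N - 4)*(N + N) = -3 + (-4 + N)*(2*N) = -3 + 2*N*(-4 + N))
C(A, G) = sqrt(8 + G) (C(A, G) = sqrt(G + 8*1) = sqrt(G + 8) = sqrt(8 + G))
-470*C(k(-4), -4) = -470*sqrt(8 - 4) = -470*sqrt(4) = -470*2 = -940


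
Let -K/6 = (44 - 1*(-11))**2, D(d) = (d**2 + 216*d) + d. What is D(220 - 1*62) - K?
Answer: 77400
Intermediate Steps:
D(d) = d**2 + 217*d
K = -18150 (K = -6*(44 - 1*(-11))**2 = -6*(44 + 11)**2 = -6*55**2 = -6*3025 = -18150)
D(220 - 1*62) - K = (220 - 1*62)*(217 + (220 - 1*62)) - 1*(-18150) = (220 - 62)*(217 + (220 - 62)) + 18150 = 158*(217 + 158) + 18150 = 158*375 + 18150 = 59250 + 18150 = 77400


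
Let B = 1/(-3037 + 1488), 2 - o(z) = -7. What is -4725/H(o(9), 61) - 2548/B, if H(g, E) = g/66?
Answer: 3912202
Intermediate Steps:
o(z) = 9 (o(z) = 2 - 1*(-7) = 2 + 7 = 9)
B = -1/1549 (B = 1/(-1549) = -1/1549 ≈ -0.00064558)
H(g, E) = g/66 (H(g, E) = g*(1/66) = g/66)
-4725/H(o(9), 61) - 2548/B = -4725/((1/66)*9) - 2548/(-1/1549) = -4725/3/22 - 2548*(-1549) = -4725*22/3 + 3946852 = -34650 + 3946852 = 3912202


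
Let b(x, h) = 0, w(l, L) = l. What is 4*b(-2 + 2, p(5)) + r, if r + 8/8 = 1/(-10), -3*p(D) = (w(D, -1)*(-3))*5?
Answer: -11/10 ≈ -1.1000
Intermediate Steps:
p(D) = 5*D (p(D) = -D*(-3)*5/3 = -(-3*D)*5/3 = -(-5)*D = 5*D)
r = -11/10 (r = -1 + 1/(-10) = -1 - 1/10 = -11/10 ≈ -1.1000)
4*b(-2 + 2, p(5)) + r = 4*0 - 11/10 = 0 - 11/10 = -11/10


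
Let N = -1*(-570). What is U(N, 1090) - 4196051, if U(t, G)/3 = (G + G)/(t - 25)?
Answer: -4196039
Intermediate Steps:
N = 570
U(t, G) = 6*G/(-25 + t) (U(t, G) = 3*((G + G)/(t - 25)) = 3*((2*G)/(-25 + t)) = 3*(2*G/(-25 + t)) = 6*G/(-25 + t))
U(N, 1090) - 4196051 = 6*1090/(-25 + 570) - 4196051 = 6*1090/545 - 4196051 = 6*1090*(1/545) - 4196051 = 12 - 4196051 = -4196039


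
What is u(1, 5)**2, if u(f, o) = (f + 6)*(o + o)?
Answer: 4900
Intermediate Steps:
u(f, o) = 2*o*(6 + f) (u(f, o) = (6 + f)*(2*o) = 2*o*(6 + f))
u(1, 5)**2 = (2*5*(6 + 1))**2 = (2*5*7)**2 = 70**2 = 4900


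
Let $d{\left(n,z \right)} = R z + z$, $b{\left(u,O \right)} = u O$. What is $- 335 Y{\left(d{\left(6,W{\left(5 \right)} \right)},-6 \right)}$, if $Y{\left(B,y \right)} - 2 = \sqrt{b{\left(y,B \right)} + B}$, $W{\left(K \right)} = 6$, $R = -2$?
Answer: $-670 - 335 \sqrt{30} \approx -2504.9$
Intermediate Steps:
$b{\left(u,O \right)} = O u$
$d{\left(n,z \right)} = - z$ ($d{\left(n,z \right)} = - 2 z + z = - z$)
$Y{\left(B,y \right)} = 2 + \sqrt{B + B y}$ ($Y{\left(B,y \right)} = 2 + \sqrt{B y + B} = 2 + \sqrt{B + B y}$)
$- 335 Y{\left(d{\left(6,W{\left(5 \right)} \right)},-6 \right)} = - 335 \left(2 + \sqrt{\left(-1\right) 6 \left(1 - 6\right)}\right) = - 335 \left(2 + \sqrt{\left(-6\right) \left(-5\right)}\right) = - 335 \left(2 + \sqrt{30}\right) = -670 - 335 \sqrt{30}$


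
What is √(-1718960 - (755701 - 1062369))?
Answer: 2*I*√353073 ≈ 1188.4*I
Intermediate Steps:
√(-1718960 - (755701 - 1062369)) = √(-1718960 - 1*(-306668)) = √(-1718960 + 306668) = √(-1412292) = 2*I*√353073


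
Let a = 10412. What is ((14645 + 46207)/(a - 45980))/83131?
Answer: -5071/246400284 ≈ -2.0580e-5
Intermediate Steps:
((14645 + 46207)/(a - 45980))/83131 = ((14645 + 46207)/(10412 - 45980))/83131 = (60852/(-35568))*(1/83131) = (60852*(-1/35568))*(1/83131) = -5071/2964*1/83131 = -5071/246400284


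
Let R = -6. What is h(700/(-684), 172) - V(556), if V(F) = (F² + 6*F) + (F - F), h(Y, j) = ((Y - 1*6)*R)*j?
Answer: -17397760/57 ≈ -3.0522e+5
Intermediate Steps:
h(Y, j) = j*(36 - 6*Y) (h(Y, j) = ((Y - 1*6)*(-6))*j = ((Y - 6)*(-6))*j = ((-6 + Y)*(-6))*j = (36 - 6*Y)*j = j*(36 - 6*Y))
V(F) = F² + 6*F (V(F) = (F² + 6*F) + 0 = F² + 6*F)
h(700/(-684), 172) - V(556) = 6*172*(6 - 700/(-684)) - 556*(6 + 556) = 6*172*(6 - 700*(-1)/684) - 556*562 = 6*172*(6 - 1*(-175/171)) - 1*312472 = 6*172*(6 + 175/171) - 312472 = 6*172*(1201/171) - 312472 = 413144/57 - 312472 = -17397760/57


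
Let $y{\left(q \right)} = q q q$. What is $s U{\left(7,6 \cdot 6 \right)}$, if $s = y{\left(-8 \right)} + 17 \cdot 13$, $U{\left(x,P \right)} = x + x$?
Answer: $-4074$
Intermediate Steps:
$y{\left(q \right)} = q^{3}$ ($y{\left(q \right)} = q^{2} q = q^{3}$)
$U{\left(x,P \right)} = 2 x$
$s = -291$ ($s = \left(-8\right)^{3} + 17 \cdot 13 = -512 + 221 = -291$)
$s U{\left(7,6 \cdot 6 \right)} = - 291 \cdot 2 \cdot 7 = \left(-291\right) 14 = -4074$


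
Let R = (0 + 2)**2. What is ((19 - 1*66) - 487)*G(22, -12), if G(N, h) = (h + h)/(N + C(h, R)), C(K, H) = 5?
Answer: 1424/3 ≈ 474.67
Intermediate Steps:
R = 4 (R = 2**2 = 4)
G(N, h) = 2*h/(5 + N) (G(N, h) = (h + h)/(N + 5) = (2*h)/(5 + N) = 2*h/(5 + N))
((19 - 1*66) - 487)*G(22, -12) = ((19 - 1*66) - 487)*(2*(-12)/(5 + 22)) = ((19 - 66) - 487)*(2*(-12)/27) = (-47 - 487)*(2*(-12)*(1/27)) = -534*(-8/9) = 1424/3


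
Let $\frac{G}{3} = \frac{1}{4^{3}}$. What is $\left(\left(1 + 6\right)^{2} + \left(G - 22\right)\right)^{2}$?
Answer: $\frac{2996361}{4096} \approx 731.53$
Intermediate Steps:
$G = \frac{3}{64}$ ($G = \frac{3}{4^{3}} = \frac{3}{64} \approx 0.046875$)
$\left(\left(1 + 6\right)^{2} + \left(G - 22\right)\right)^{2} = \left(\left(1 + 6\right)^{2} + \left(\frac{3}{64} - 22\right)\right)^{2} = \left(7^{2} - \frac{1405}{64}\right)^{2} = \left(49 - \frac{1405}{64}\right)^{2} = \left(\frac{1731}{64}\right)^{2} = \frac{2996361}{4096}$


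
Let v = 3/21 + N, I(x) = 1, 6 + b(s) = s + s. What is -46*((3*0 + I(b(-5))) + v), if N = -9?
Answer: 2530/7 ≈ 361.43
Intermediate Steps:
b(s) = -6 + 2*s (b(s) = -6 + (s + s) = -6 + 2*s)
v = -62/7 (v = 3/21 - 9 = 3*(1/21) - 9 = ⅐ - 9 = -62/7 ≈ -8.8571)
-46*((3*0 + I(b(-5))) + v) = -46*((3*0 + 1) - 62/7) = -46*((0 + 1) - 62/7) = -46*(1 - 62/7) = -46*(-55/7) = 2530/7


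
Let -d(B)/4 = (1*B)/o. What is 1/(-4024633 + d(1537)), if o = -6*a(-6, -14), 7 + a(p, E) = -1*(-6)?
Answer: -3/12076973 ≈ -2.4841e-7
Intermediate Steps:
a(p, E) = -1 (a(p, E) = -7 - 1*(-6) = -7 + 6 = -1)
o = 6 (o = -6*(-1) = 6)
d(B) = -2*B/3 (d(B) = -4*1*B/6 = -4*B/6 = -2*B/3)
1/(-4024633 + d(1537)) = 1/(-4024633 - ⅔*1537) = 1/(-4024633 - 3074/3) = 1/(-12076973/3) = -3/12076973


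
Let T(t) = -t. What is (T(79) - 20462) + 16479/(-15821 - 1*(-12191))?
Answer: -24860103/1210 ≈ -20546.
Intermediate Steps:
(T(79) - 20462) + 16479/(-15821 - 1*(-12191)) = (-1*79 - 20462) + 16479/(-15821 - 1*(-12191)) = (-79 - 20462) + 16479/(-15821 + 12191) = -20541 + 16479/(-3630) = -20541 + 16479*(-1/3630) = -20541 - 5493/1210 = -24860103/1210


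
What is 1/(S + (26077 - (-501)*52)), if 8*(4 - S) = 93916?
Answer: 2/80787 ≈ 2.4756e-5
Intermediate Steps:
S = -23471/2 (S = 4 - 1/8*93916 = 4 - 23479/2 = -23471/2 ≈ -11736.)
1/(S + (26077 - (-501)*52)) = 1/(-23471/2 + (26077 - (-501)*52)) = 1/(-23471/2 + (26077 - 1*(-26052))) = 1/(-23471/2 + (26077 + 26052)) = 1/(-23471/2 + 52129) = 1/(80787/2) = 2/80787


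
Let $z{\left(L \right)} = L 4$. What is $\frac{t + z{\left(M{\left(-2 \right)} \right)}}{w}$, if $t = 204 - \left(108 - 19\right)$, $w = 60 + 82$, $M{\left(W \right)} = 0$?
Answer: $\frac{115}{142} \approx 0.80986$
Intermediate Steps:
$w = 142$
$z{\left(L \right)} = 4 L$
$t = 115$ ($t = 204 - 89 = 115$)
$\frac{t + z{\left(M{\left(-2 \right)} \right)}}{w} = \frac{115 + 4 \cdot 0}{142} = \left(115 + 0\right) \frac{1}{142} = 115 \cdot \frac{1}{142} = \frac{115}{142}$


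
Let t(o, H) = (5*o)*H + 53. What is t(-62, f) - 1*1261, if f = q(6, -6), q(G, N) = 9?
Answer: -3998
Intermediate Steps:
f = 9
t(o, H) = 53 + 5*H*o (t(o, H) = 5*H*o + 53 = 53 + 5*H*o)
t(-62, f) - 1*1261 = (53 + 5*9*(-62)) - 1*1261 = (53 - 2790) - 1261 = -2737 - 1261 = -3998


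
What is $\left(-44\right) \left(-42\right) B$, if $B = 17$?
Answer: $31416$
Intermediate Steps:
$\left(-44\right) \left(-42\right) B = \left(-44\right) \left(-42\right) 17 = 1848 \cdot 17 = 31416$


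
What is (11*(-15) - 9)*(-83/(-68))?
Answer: -7221/34 ≈ -212.38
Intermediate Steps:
(11*(-15) - 9)*(-83/(-68)) = (-165 - 9)*(-83*(-1/68)) = -174*83/68 = -7221/34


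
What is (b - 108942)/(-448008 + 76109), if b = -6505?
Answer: 115447/371899 ≈ 0.31043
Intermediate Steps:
(b - 108942)/(-448008 + 76109) = (-6505 - 108942)/(-448008 + 76109) = -115447/(-371899) = -115447*(-1/371899) = 115447/371899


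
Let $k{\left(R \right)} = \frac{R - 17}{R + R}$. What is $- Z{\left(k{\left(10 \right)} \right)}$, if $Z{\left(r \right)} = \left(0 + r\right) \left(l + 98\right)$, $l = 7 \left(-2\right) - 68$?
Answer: $\frac{28}{5} \approx 5.6$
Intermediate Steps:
$l = -82$ ($l = -14 - 68 = -82$)
$k{\left(R \right)} = \frac{-17 + R}{2 R}$
$Z{\left(r \right)} = 16 r$ ($Z{\left(r \right)} = \left(0 + r\right) \left(-82 + 98\right) = r 16 = 16 r$)
$- Z{\left(k{\left(10 \right)} \right)} = - 16 \frac{-17 + 10}{2 \cdot 10} = - 16 \cdot \frac{1}{2} \cdot \frac{1}{10} \left(-7\right) = - \frac{16 \left(-7\right)}{20} = \left(-1\right) \left(- \frac{28}{5}\right) = \frac{28}{5}$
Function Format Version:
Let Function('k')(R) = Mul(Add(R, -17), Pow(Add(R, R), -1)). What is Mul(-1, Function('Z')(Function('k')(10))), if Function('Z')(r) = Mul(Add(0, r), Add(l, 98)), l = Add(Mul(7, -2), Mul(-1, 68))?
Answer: Rational(28, 5) ≈ 5.6000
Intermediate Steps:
l = -82 (l = Add(-14, -68) = -82)
Function('k')(R) = Mul(Rational(1, 2), Pow(R, -1), Add(-17, R)) (Function('k')(R) = Mul(Add(-17, R), Pow(Mul(2, R), -1)) = Mul(Add(-17, R), Mul(Rational(1, 2), Pow(R, -1))) = Mul(Rational(1, 2), Pow(R, -1), Add(-17, R)))
Function('Z')(r) = Mul(16, r) (Function('Z')(r) = Mul(Add(0, r), Add(-82, 98)) = Mul(r, 16) = Mul(16, r))
Mul(-1, Function('Z')(Function('k')(10))) = Mul(-1, Mul(16, Mul(Rational(1, 2), Pow(10, -1), Add(-17, 10)))) = Mul(-1, Mul(16, Mul(Rational(1, 2), Rational(1, 10), -7))) = Mul(-1, Mul(16, Rational(-7, 20))) = Mul(-1, Rational(-28, 5)) = Rational(28, 5)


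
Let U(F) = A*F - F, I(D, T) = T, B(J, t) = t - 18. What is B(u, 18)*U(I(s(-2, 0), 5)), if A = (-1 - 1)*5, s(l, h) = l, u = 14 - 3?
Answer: 0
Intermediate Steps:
u = 11
A = -10 (A = -2*5 = -10)
B(J, t) = -18 + t
U(F) = -11*F (U(F) = -10*F - F = -11*F)
B(u, 18)*U(I(s(-2, 0), 5)) = (-18 + 18)*(-11*5) = 0*(-55) = 0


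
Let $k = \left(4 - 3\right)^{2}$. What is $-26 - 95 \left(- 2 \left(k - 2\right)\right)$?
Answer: $-216$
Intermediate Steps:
$k = 1$ ($k = 1^{2} = 1$)
$-26 - 95 \left(- 2 \left(k - 2\right)\right) = -26 - 95 \left(- 2 \left(1 - 2\right)\right) = -26 - 95 \left(\left(-2\right) \left(-1\right)\right) = -26 - 190 = -216$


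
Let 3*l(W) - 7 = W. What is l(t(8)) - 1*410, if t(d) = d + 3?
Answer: -404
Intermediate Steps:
t(d) = 3 + d
l(W) = 7/3 + W/3
l(t(8)) - 1*410 = (7/3 + (3 + 8)/3) - 1*410 = (7/3 + (1/3)*11) - 410 = (7/3 + 11/3) - 410 = 6 - 410 = -404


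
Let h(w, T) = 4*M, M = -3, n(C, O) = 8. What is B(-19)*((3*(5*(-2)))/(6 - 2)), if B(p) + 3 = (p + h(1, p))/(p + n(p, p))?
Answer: 15/11 ≈ 1.3636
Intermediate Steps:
h(w, T) = -12 (h(w, T) = 4*(-3) = -12)
B(p) = -3 + (-12 + p)/(8 + p) (B(p) = -3 + (p - 12)/(p + 8) = -3 + (-12 + p)/(8 + p))
B(-19)*((3*(5*(-2)))/(6 - 2)) = (2*(-18 - 1*(-19))/(8 - 19))*((3*(5*(-2)))/(6 - 2)) = (2*(-18 + 19)/(-11))*((3*(-10))/4) = (2*(-1/11)*1)*(-30*¼) = -2/11*(-15/2) = 15/11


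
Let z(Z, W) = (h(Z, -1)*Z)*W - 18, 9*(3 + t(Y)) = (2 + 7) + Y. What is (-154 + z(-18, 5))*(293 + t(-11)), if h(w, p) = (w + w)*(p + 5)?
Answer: 33351104/9 ≈ 3.7057e+6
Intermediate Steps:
h(w, p) = 2*w*(5 + p) (h(w, p) = (2*w)*(5 + p) = 2*w*(5 + p))
t(Y) = -2 + Y/9 (t(Y) = -3 + ((2 + 7) + Y)/9 = -3 + (9 + Y)/9 = -3 + (1 + Y/9) = -2 + Y/9)
z(Z, W) = -18 + 8*W*Z**2 (z(Z, W) = ((2*Z*(5 - 1))*Z)*W - 18 = ((2*Z*4)*Z)*W - 18 = ((8*Z)*Z)*W - 18 = (8*Z**2)*W - 18 = 8*W*Z**2 - 18 = -18 + 8*W*Z**2)
(-154 + z(-18, 5))*(293 + t(-11)) = (-154 + (-18 + 8*5*(-18)**2))*(293 + (-2 + (1/9)*(-11))) = (-154 + (-18 + 8*5*324))*(293 + (-2 - 11/9)) = (-154 + (-18 + 12960))*(293 - 29/9) = (-154 + 12942)*(2608/9) = 12788*(2608/9) = 33351104/9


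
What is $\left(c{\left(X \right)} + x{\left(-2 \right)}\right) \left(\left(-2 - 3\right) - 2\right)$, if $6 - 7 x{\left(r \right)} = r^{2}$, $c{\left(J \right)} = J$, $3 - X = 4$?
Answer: $5$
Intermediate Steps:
$X = -1$ ($X = 3 - 4 = -1$)
$x{\left(r \right)} = \frac{6}{7} - \frac{r^{2}}{7}$
$\left(c{\left(X \right)} + x{\left(-2 \right)}\right) \left(\left(-2 - 3\right) - 2\right) = \left(-1 + \left(\frac{6}{7} - \frac{\left(-2\right)^{2}}{7}\right)\right) \left(\left(-2 - 3\right) - 2\right) = \left(-1 + \left(\frac{6}{7} - \frac{4}{7}\right)\right) \left(-5 - 2\right) = \left(-1 + \left(\frac{6}{7} - \frac{4}{7}\right)\right) \left(-7\right) = \left(-1 + \frac{2}{7}\right) \left(-7\right) = \left(- \frac{5}{7}\right) \left(-7\right) = 5$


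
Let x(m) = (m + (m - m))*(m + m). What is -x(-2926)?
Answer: -17122952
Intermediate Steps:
x(m) = 2*m**2 (x(m) = (m + 0)*(2*m) = m*(2*m) = 2*m**2)
-x(-2926) = -2*(-2926)**2 = -2*8561476 = -1*17122952 = -17122952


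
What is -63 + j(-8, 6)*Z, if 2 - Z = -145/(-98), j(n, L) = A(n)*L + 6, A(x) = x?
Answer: -594/7 ≈ -84.857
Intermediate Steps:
j(n, L) = 6 + L*n (j(n, L) = n*L + 6 = L*n + 6 = 6 + L*n)
Z = 51/98 (Z = 2 - (-145)/(-98) = 2 - (-145)*(-1)/98 = 2 - 1*145/98 = 2 - 145/98 = 51/98 ≈ 0.52041)
-63 + j(-8, 6)*Z = -63 + (6 + 6*(-8))*(51/98) = -63 + (6 - 48)*(51/98) = -63 - 42*51/98 = -63 - 153/7 = -594/7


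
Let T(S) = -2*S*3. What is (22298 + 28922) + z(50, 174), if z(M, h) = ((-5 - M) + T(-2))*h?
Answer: 43738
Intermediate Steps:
T(S) = -6*S
z(M, h) = h*(7 - M) (z(M, h) = ((-5 - M) - 6*(-2))*h = ((-5 - M) + 12)*h = (7 - M)*h = h*(7 - M))
(22298 + 28922) + z(50, 174) = (22298 + 28922) + 174*(7 - 1*50) = 51220 + 174*(7 - 50) = 51220 + 174*(-43) = 51220 - 7482 = 43738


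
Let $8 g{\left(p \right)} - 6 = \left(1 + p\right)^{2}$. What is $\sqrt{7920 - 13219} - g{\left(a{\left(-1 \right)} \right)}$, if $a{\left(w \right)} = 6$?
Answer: $- \frac{55}{8} + i \sqrt{5299} \approx -6.875 + 72.794 i$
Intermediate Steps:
$g{\left(p \right)} = \frac{3}{4} + \frac{\left(1 + p\right)^{2}}{8}$
$\sqrt{7920 - 13219} - g{\left(a{\left(-1 \right)} \right)} = \sqrt{7920 - 13219} - \left(\frac{3}{4} + \frac{\left(1 + 6\right)^{2}}{8}\right) = \sqrt{-5299} - \left(\frac{3}{4} + \frac{7^{2}}{8}\right) = i \sqrt{5299} - \left(\frac{3}{4} + \frac{1}{8} \cdot 49\right) = i \sqrt{5299} - \left(\frac{3}{4} + \frac{49}{8}\right) = i \sqrt{5299} - \frac{55}{8} = - \frac{55}{8} + i \sqrt{5299}$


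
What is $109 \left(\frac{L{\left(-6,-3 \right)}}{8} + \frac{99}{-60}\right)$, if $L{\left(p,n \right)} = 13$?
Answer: $- \frac{109}{40} \approx -2.725$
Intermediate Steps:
$109 \left(\frac{L{\left(-6,-3 \right)}}{8} + \frac{99}{-60}\right) = 109 \left(\frac{13}{8} + \frac{99}{-60}\right) = 109 \left(13 \cdot \frac{1}{8} + 99 \left(- \frac{1}{60}\right)\right) = 109 \left(\frac{13}{8} - \frac{33}{20}\right) = 109 \left(- \frac{1}{40}\right) = - \frac{109}{40}$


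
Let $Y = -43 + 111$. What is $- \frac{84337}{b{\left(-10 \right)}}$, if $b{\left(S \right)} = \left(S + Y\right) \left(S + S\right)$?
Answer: $\frac{84337}{1160} \approx 72.704$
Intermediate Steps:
$Y = 68$
$b{\left(S \right)} = 2 S \left(68 + S\right)$ ($b{\left(S \right)} = \left(S + 68\right) \left(S + S\right) = \left(68 + S\right) 2 S = 2 S \left(68 + S\right)$)
$- \frac{84337}{b{\left(-10 \right)}} = - \frac{84337}{2 \left(-10\right) \left(68 - 10\right)} = - \frac{84337}{2 \left(-10\right) 58} = - \frac{84337}{-1160} = \left(-84337\right) \left(- \frac{1}{1160}\right) = \frac{84337}{1160}$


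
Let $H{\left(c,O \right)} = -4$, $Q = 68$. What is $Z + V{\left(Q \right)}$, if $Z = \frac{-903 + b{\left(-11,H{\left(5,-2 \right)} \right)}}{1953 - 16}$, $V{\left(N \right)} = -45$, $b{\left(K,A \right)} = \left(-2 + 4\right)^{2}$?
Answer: $- \frac{88064}{1937} \approx -45.464$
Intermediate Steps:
$b{\left(K,A \right)} = 4$ ($b{\left(K,A \right)} = 2^{2} = 4$)
$Z = - \frac{899}{1937}$ ($Z = \frac{-903 + 4}{1953 - 16} = - \frac{899}{1937} \approx -0.46412$)
$Z + V{\left(Q \right)} = - \frac{899}{1937} - 45 = - \frac{88064}{1937}$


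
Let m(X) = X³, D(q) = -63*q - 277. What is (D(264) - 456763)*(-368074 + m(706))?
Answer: -166508848608624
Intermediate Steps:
D(q) = -277 - 63*q
(D(264) - 456763)*(-368074 + m(706)) = ((-277 - 63*264) - 456763)*(-368074 + 706³) = ((-277 - 16632) - 456763)*(-368074 + 351895816) = (-16909 - 456763)*351527742 = -473672*351527742 = -166508848608624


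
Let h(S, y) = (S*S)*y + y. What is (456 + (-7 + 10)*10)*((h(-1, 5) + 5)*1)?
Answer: 7290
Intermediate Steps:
h(S, y) = y + y*S² (h(S, y) = S²*y + y = y*S² + y = y + y*S²)
(456 + (-7 + 10)*10)*((h(-1, 5) + 5)*1) = (456 + (-7 + 10)*10)*((5*(1 + (-1)²) + 5)*1) = (456 + 3*10)*((5*(1 + 1) + 5)*1) = (456 + 30)*((5*2 + 5)*1) = 486*((10 + 5)*1) = 486*(15*1) = 486*15 = 7290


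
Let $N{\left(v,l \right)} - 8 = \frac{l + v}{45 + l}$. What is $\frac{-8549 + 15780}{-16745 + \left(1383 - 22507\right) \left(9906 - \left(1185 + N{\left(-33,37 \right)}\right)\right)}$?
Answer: $- \frac{296471}{7546834189} \approx -3.9284 \cdot 10^{-5}$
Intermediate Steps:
$N{\left(v,l \right)} = 8 + \frac{l + v}{45 + l}$
$\frac{-8549 + 15780}{-16745 + \left(1383 - 22507\right) \left(9906 - \left(1185 + N{\left(-33,37 \right)}\right)\right)} = \frac{-8549 + 15780}{-16745 + \left(1383 - 22507\right) \left(9906 - \left(1185 + \frac{360 - 33 + 9 \cdot 37}{45 + 37}\right)\right)} = \frac{7231}{-16745 - 21124 \left(9906 - \left(1185 + \frac{360 - 33 + 333}{82}\right)\right)} = \frac{7231}{-16745 - 21124 \left(9906 - \left(1185 + \frac{1}{82} \cdot 660\right)\right)} = \frac{7231}{-16745 - 21124 \left(9906 - \frac{48915}{41}\right)} = \frac{7231}{-16745 - \frac{7546147644}{41}} = \frac{7231}{- \frac{7546834189}{41}} = 7231 \left(- \frac{41}{7546834189}\right) = - \frac{296471}{7546834189}$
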